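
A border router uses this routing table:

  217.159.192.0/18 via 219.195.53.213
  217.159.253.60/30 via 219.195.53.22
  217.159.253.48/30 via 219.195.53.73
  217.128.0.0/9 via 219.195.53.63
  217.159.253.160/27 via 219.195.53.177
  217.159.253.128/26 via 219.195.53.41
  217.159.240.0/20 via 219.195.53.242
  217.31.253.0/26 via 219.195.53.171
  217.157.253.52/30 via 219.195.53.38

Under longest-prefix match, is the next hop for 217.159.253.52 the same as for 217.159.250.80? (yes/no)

yes

217.159.253.52: longest match 217.159.240.0/20 -> 219.195.53.242
217.159.250.80: longest match 217.159.240.0/20 -> 219.195.53.242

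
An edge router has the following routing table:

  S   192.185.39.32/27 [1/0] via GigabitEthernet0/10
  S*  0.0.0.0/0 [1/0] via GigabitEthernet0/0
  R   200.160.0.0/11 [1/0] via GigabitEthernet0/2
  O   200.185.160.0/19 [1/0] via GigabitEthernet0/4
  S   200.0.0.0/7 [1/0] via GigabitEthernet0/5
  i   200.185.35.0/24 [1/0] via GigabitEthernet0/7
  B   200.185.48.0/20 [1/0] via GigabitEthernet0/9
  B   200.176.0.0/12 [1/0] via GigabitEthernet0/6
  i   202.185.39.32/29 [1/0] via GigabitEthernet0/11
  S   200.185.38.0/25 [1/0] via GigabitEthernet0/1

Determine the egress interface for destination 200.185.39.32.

GigabitEthernet0/6

Routes whose prefix contains 200.185.39.32:
  0.0.0.0/0 (default, matches everything) -> GigabitEthernet0/0
  200.0.0.0/7 (200.0.0.0 - 201.255.255.255) -> GigabitEthernet0/5
  200.160.0.0/11 (200.160.0.0 - 200.191.255.255) -> GigabitEthernet0/2
  200.176.0.0/12 (200.176.0.0 - 200.191.255.255) -> GigabitEthernet0/6
More-specific entries that do NOT match:
  202.185.39.32/29 (202.185.39.32 - 202.185.39.39) does not contain 200.185.39.32
  192.185.39.32/27 (192.185.39.32 - 192.185.39.63) does not contain 200.185.39.32
  200.185.38.0/25 (200.185.38.0 - 200.185.38.127) does not contain 200.185.39.32
  200.185.35.0/24 (200.185.35.0 - 200.185.35.255) does not contain 200.185.39.32
  200.185.48.0/20 (200.185.48.0 - 200.185.63.255) does not contain 200.185.39.32
  200.185.160.0/19 (200.185.160.0 - 200.185.191.255) does not contain 200.185.39.32
Longest matching prefix is /12 -> interface GigabitEthernet0/6.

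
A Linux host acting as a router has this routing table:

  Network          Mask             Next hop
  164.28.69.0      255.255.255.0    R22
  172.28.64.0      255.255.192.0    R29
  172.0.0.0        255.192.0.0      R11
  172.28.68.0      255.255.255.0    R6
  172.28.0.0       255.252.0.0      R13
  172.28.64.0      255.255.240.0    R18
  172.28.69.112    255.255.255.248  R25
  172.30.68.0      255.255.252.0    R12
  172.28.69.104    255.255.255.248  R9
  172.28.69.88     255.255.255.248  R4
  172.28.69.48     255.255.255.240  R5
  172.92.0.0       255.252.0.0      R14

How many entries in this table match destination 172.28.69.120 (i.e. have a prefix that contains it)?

4

Prefixes containing 172.28.69.120:
  172.0.0.0/10 (172.0.0.0 - 172.63.255.255)
  172.28.0.0/14 (172.28.0.0 - 172.31.255.255)
  172.28.64.0/18 (172.28.64.0 - 172.28.127.255)
  172.28.64.0/20 (172.28.64.0 - 172.28.79.255)
Total matching entries: 4.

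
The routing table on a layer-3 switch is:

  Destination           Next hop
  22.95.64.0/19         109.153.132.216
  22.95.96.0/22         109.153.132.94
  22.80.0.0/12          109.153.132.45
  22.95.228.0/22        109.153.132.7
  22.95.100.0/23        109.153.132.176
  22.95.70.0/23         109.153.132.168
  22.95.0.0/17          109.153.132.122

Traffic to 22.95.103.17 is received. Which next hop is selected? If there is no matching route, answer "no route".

109.153.132.122

Routes whose prefix contains 22.95.103.17:
  22.80.0.0/12 (22.80.0.0 - 22.95.255.255) -> 109.153.132.45
  22.95.0.0/17 (22.95.0.0 - 22.95.127.255) -> 109.153.132.122
More-specific entries that do NOT match:
  22.95.100.0/23 (22.95.100.0 - 22.95.101.255) does not contain 22.95.103.17
  22.95.70.0/23 (22.95.70.0 - 22.95.71.255) does not contain 22.95.103.17
  22.95.96.0/22 (22.95.96.0 - 22.95.99.255) does not contain 22.95.103.17
  22.95.228.0/22 (22.95.228.0 - 22.95.231.255) does not contain 22.95.103.17
  22.95.64.0/19 (22.95.64.0 - 22.95.95.255) does not contain 22.95.103.17
Longest matching prefix is /17 -> next hop 109.153.132.122.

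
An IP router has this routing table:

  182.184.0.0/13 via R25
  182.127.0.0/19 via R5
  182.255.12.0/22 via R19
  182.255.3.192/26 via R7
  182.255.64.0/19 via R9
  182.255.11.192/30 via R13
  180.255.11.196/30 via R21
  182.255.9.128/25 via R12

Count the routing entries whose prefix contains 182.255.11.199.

0

No listed prefix contains 182.255.11.199.
Total matching entries: 0.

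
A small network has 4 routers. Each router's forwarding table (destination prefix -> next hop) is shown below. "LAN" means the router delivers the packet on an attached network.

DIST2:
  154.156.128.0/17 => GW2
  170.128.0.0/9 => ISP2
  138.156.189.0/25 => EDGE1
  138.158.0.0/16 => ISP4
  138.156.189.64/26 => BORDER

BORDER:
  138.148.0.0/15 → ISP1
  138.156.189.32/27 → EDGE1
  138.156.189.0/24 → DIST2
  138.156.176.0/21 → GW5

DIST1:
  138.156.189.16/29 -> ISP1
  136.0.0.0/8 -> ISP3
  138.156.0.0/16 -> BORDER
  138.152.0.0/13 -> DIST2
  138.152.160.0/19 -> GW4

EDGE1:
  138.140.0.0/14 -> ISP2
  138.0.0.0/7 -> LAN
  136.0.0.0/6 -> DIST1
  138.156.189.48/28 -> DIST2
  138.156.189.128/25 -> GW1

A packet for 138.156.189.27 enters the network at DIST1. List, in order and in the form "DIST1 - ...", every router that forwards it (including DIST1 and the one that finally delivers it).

DIST1 - BORDER - DIST2 - EDGE1

At DIST1: longest match for 138.156.189.27 is 138.156.0.0/16 -> BORDER
At BORDER: longest match for 138.156.189.27 is 138.156.189.0/24 -> DIST2
At DIST2: longest match for 138.156.189.27 is 138.156.189.0/25 -> EDGE1
At EDGE1: longest match for 138.156.189.27 is 138.0.0.0/7 -> LAN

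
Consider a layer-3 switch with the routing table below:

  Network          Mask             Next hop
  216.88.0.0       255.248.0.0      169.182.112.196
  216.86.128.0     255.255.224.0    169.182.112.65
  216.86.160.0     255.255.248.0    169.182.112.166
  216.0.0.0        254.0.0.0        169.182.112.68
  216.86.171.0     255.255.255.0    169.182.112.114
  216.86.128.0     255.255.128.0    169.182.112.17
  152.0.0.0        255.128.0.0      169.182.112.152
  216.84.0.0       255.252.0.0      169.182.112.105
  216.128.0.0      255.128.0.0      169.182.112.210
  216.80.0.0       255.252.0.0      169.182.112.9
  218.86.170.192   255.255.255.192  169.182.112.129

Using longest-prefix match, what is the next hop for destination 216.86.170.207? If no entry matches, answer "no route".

169.182.112.17

Routes whose prefix contains 216.86.170.207:
  216.0.0.0/7 (216.0.0.0 - 217.255.255.255) -> 169.182.112.68
  216.84.0.0/14 (216.84.0.0 - 216.87.255.255) -> 169.182.112.105
  216.86.128.0/17 (216.86.128.0 - 216.86.255.255) -> 169.182.112.17
More-specific entries that do NOT match:
  218.86.170.192/26 (218.86.170.192 - 218.86.170.255) does not contain 216.86.170.207
  216.86.171.0/24 (216.86.171.0 - 216.86.171.255) does not contain 216.86.170.207
  216.86.160.0/21 (216.86.160.0 - 216.86.167.255) does not contain 216.86.170.207
  216.86.128.0/19 (216.86.128.0 - 216.86.159.255) does not contain 216.86.170.207
Longest matching prefix is /17 -> next hop 169.182.112.17.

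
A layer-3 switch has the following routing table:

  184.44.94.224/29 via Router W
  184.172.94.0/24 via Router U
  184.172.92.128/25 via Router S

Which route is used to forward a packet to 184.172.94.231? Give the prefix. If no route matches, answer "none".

184.172.94.0/24

Entries matching 184.172.94.231:
  184.172.94.0/24 (184.172.94.0 - 184.172.94.255)
Most specific is 184.172.94.0/24.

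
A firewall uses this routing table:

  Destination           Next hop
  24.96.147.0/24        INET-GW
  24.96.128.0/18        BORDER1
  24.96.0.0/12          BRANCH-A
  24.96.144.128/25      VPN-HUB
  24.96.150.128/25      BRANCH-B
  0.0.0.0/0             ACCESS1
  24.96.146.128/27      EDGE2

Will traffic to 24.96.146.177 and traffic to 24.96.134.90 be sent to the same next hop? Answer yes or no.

yes

24.96.146.177: longest match 24.96.128.0/18 -> BORDER1
24.96.134.90: longest match 24.96.128.0/18 -> BORDER1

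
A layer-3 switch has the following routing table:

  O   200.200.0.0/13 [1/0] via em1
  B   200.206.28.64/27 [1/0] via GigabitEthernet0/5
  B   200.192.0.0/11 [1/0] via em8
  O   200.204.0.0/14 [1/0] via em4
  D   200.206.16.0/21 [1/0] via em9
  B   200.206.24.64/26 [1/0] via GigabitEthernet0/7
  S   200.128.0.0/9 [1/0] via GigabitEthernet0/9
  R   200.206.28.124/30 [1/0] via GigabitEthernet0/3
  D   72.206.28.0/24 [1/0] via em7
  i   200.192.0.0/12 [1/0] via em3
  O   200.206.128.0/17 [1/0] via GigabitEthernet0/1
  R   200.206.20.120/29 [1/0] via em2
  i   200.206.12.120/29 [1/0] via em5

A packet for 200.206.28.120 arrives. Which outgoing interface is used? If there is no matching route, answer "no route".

em4

Routes whose prefix contains 200.206.28.120:
  200.128.0.0/9 (200.128.0.0 - 200.255.255.255) -> GigabitEthernet0/9
  200.192.0.0/11 (200.192.0.0 - 200.223.255.255) -> em8
  200.192.0.0/12 (200.192.0.0 - 200.207.255.255) -> em3
  200.200.0.0/13 (200.200.0.0 - 200.207.255.255) -> em1
  200.204.0.0/14 (200.204.0.0 - 200.207.255.255) -> em4
More-specific entries that do NOT match:
  200.206.28.124/30 (200.206.28.124 - 200.206.28.127) does not contain 200.206.28.120
  200.206.20.120/29 (200.206.20.120 - 200.206.20.127) does not contain 200.206.28.120
  200.206.12.120/29 (200.206.12.120 - 200.206.12.127) does not contain 200.206.28.120
  200.206.28.64/27 (200.206.28.64 - 200.206.28.95) does not contain 200.206.28.120
  200.206.24.64/26 (200.206.24.64 - 200.206.24.127) does not contain 200.206.28.120
  72.206.28.0/24 (72.206.28.0 - 72.206.28.255) does not contain 200.206.28.120
  200.206.16.0/21 (200.206.16.0 - 200.206.23.255) does not contain 200.206.28.120
  200.206.128.0/17 (200.206.128.0 - 200.206.255.255) does not contain 200.206.28.120
Longest matching prefix is /14 -> interface em4.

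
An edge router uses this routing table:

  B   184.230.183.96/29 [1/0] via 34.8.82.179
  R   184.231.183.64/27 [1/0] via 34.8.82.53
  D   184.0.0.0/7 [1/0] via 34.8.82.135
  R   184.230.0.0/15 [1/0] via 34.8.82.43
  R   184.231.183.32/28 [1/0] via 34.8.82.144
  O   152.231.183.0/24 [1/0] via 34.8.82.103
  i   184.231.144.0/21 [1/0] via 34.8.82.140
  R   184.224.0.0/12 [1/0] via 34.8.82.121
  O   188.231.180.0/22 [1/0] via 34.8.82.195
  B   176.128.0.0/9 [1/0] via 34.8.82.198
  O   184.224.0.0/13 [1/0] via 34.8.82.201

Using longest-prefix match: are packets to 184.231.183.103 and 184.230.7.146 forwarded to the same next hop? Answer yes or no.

184.231.183.103: longest match 184.230.0.0/15 -> 34.8.82.43
184.230.7.146: longest match 184.230.0.0/15 -> 34.8.82.43

yes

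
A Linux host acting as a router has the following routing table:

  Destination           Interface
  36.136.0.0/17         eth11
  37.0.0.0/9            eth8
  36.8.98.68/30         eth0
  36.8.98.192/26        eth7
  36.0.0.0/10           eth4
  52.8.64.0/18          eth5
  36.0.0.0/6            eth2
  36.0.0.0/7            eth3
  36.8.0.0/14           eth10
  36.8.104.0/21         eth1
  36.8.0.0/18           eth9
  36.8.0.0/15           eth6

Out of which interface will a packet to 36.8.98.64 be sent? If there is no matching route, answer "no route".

eth6

Routes whose prefix contains 36.8.98.64:
  36.0.0.0/6 (36.0.0.0 - 39.255.255.255) -> eth2
  36.0.0.0/7 (36.0.0.0 - 37.255.255.255) -> eth3
  36.0.0.0/10 (36.0.0.0 - 36.63.255.255) -> eth4
  36.8.0.0/14 (36.8.0.0 - 36.11.255.255) -> eth10
  36.8.0.0/15 (36.8.0.0 - 36.9.255.255) -> eth6
More-specific entries that do NOT match:
  36.8.98.68/30 (36.8.98.68 - 36.8.98.71) does not contain 36.8.98.64
  36.8.98.192/26 (36.8.98.192 - 36.8.98.255) does not contain 36.8.98.64
  36.8.104.0/21 (36.8.104.0 - 36.8.111.255) does not contain 36.8.98.64
  52.8.64.0/18 (52.8.64.0 - 52.8.127.255) does not contain 36.8.98.64
  36.8.0.0/18 (36.8.0.0 - 36.8.63.255) does not contain 36.8.98.64
  36.136.0.0/17 (36.136.0.0 - 36.136.127.255) does not contain 36.8.98.64
Longest matching prefix is /15 -> interface eth6.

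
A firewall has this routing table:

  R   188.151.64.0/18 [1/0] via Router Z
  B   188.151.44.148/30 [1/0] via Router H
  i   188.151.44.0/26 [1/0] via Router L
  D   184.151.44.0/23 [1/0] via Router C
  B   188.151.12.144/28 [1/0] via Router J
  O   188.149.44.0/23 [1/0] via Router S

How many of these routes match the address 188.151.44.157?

No listed prefix contains 188.151.44.157.
Total matching entries: 0.

0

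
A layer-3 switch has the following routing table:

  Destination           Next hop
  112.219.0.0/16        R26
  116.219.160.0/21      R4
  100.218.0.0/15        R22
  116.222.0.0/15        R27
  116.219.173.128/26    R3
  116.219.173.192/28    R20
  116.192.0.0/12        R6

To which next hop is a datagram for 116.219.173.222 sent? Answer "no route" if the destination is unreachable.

No entry's prefix contains 116.219.173.222; there is no default route.

no route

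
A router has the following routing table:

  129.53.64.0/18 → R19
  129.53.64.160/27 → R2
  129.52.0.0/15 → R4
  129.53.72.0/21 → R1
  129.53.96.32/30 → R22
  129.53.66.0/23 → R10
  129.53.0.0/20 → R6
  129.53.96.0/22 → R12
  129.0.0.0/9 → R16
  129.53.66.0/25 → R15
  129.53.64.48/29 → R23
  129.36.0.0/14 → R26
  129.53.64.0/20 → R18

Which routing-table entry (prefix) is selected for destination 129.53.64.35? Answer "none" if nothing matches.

129.53.64.0/20

Entries matching 129.53.64.35:
  129.0.0.0/9 (129.0.0.0 - 129.127.255.255)
  129.52.0.0/15 (129.52.0.0 - 129.53.255.255)
  129.53.64.0/18 (129.53.64.0 - 129.53.127.255)
  129.53.64.0/20 (129.53.64.0 - 129.53.79.255)
Most specific is 129.53.64.0/20.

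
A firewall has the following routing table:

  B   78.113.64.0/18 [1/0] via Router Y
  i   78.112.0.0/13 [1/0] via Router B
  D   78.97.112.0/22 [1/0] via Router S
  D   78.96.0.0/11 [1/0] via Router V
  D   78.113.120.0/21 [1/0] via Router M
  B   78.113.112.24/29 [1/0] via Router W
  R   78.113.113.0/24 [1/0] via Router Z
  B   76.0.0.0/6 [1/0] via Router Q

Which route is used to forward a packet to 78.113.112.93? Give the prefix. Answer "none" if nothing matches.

Entries matching 78.113.112.93:
  76.0.0.0/6 (76.0.0.0 - 79.255.255.255)
  78.96.0.0/11 (78.96.0.0 - 78.127.255.255)
  78.112.0.0/13 (78.112.0.0 - 78.119.255.255)
  78.113.64.0/18 (78.113.64.0 - 78.113.127.255)
Most specific is 78.113.64.0/18.

78.113.64.0/18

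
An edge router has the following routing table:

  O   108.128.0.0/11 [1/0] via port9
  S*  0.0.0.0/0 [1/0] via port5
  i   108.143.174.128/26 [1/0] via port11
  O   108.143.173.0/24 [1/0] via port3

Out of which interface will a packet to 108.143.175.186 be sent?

port9

Routes whose prefix contains 108.143.175.186:
  0.0.0.0/0 (default, matches everything) -> port5
  108.128.0.0/11 (108.128.0.0 - 108.159.255.255) -> port9
More-specific entries that do NOT match:
  108.143.174.128/26 (108.143.174.128 - 108.143.174.191) does not contain 108.143.175.186
  108.143.173.0/24 (108.143.173.0 - 108.143.173.255) does not contain 108.143.175.186
Longest matching prefix is /11 -> interface port9.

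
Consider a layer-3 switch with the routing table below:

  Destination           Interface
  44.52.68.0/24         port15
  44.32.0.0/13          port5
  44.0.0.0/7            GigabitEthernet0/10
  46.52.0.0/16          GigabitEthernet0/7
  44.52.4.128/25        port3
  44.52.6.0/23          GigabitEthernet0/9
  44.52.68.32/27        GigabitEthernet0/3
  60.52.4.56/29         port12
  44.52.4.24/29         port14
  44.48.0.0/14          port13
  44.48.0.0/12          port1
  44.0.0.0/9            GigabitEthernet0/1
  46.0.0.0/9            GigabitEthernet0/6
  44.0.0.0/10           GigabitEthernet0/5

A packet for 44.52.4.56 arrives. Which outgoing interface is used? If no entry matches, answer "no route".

port1

Routes whose prefix contains 44.52.4.56:
  44.0.0.0/7 (44.0.0.0 - 45.255.255.255) -> GigabitEthernet0/10
  44.0.0.0/9 (44.0.0.0 - 44.127.255.255) -> GigabitEthernet0/1
  44.0.0.0/10 (44.0.0.0 - 44.63.255.255) -> GigabitEthernet0/5
  44.48.0.0/12 (44.48.0.0 - 44.63.255.255) -> port1
More-specific entries that do NOT match:
  60.52.4.56/29 (60.52.4.56 - 60.52.4.63) does not contain 44.52.4.56
  44.52.4.24/29 (44.52.4.24 - 44.52.4.31) does not contain 44.52.4.56
  44.52.68.32/27 (44.52.68.32 - 44.52.68.63) does not contain 44.52.4.56
  44.52.4.128/25 (44.52.4.128 - 44.52.4.255) does not contain 44.52.4.56
  44.52.68.0/24 (44.52.68.0 - 44.52.68.255) does not contain 44.52.4.56
  44.52.6.0/23 (44.52.6.0 - 44.52.7.255) does not contain 44.52.4.56
  46.52.0.0/16 (46.52.0.0 - 46.52.255.255) does not contain 44.52.4.56
  44.48.0.0/14 (44.48.0.0 - 44.51.255.255) does not contain 44.52.4.56
  44.32.0.0/13 (44.32.0.0 - 44.39.255.255) does not contain 44.52.4.56
Longest matching prefix is /12 -> interface port1.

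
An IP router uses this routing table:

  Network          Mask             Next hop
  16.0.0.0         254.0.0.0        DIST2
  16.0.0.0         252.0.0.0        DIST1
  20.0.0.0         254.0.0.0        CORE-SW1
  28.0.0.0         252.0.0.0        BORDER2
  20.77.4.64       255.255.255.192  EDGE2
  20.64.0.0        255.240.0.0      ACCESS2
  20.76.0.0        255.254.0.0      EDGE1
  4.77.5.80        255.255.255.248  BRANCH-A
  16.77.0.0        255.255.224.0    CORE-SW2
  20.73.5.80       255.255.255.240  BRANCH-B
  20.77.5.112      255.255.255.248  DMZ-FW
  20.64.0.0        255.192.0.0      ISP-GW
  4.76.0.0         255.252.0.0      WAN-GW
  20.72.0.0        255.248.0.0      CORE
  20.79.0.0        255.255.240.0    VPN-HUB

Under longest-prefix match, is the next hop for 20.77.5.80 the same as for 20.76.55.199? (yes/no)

20.77.5.80: longest match 20.76.0.0/15 -> EDGE1
20.76.55.199: longest match 20.76.0.0/15 -> EDGE1

yes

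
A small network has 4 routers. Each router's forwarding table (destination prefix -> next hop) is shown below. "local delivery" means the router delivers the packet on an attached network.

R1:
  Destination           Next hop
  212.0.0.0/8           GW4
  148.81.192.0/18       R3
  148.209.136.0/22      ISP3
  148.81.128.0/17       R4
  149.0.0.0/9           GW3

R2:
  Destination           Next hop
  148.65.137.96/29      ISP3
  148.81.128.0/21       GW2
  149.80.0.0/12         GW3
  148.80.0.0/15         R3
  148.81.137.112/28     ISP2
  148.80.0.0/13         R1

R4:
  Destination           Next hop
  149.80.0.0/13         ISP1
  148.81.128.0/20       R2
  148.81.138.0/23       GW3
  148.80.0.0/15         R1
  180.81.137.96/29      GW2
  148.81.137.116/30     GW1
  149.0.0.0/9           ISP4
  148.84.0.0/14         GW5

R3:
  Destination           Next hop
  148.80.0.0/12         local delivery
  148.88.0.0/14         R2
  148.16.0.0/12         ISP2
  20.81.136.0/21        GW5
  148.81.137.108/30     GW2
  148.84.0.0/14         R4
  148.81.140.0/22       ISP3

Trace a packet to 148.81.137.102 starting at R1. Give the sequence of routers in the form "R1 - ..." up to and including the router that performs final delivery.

At R1: longest match for 148.81.137.102 is 148.81.128.0/17 -> R4
At R4: longest match for 148.81.137.102 is 148.81.128.0/20 -> R2
At R2: longest match for 148.81.137.102 is 148.80.0.0/15 -> R3
At R3: longest match for 148.81.137.102 is 148.80.0.0/12 -> local delivery

R1 - R4 - R2 - R3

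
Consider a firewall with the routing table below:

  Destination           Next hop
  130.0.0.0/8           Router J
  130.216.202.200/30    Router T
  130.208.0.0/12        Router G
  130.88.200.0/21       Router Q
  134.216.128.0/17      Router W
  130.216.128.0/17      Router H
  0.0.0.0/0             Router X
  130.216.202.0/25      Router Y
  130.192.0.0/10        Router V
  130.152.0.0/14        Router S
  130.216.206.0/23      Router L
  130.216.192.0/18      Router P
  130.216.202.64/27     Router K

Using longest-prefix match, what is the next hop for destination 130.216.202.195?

Router P

Routes whose prefix contains 130.216.202.195:
  0.0.0.0/0 (default, matches everything) -> Router X
  130.0.0.0/8 (130.0.0.0 - 130.255.255.255) -> Router J
  130.192.0.0/10 (130.192.0.0 - 130.255.255.255) -> Router V
  130.208.0.0/12 (130.208.0.0 - 130.223.255.255) -> Router G
  130.216.128.0/17 (130.216.128.0 - 130.216.255.255) -> Router H
  130.216.192.0/18 (130.216.192.0 - 130.216.255.255) -> Router P
More-specific entries that do NOT match:
  130.216.202.200/30 (130.216.202.200 - 130.216.202.203) does not contain 130.216.202.195
  130.216.202.64/27 (130.216.202.64 - 130.216.202.95) does not contain 130.216.202.195
  130.216.202.0/25 (130.216.202.0 - 130.216.202.127) does not contain 130.216.202.195
  130.216.206.0/23 (130.216.206.0 - 130.216.207.255) does not contain 130.216.202.195
  130.88.200.0/21 (130.88.200.0 - 130.88.207.255) does not contain 130.216.202.195
Longest matching prefix is /18 -> next hop Router P.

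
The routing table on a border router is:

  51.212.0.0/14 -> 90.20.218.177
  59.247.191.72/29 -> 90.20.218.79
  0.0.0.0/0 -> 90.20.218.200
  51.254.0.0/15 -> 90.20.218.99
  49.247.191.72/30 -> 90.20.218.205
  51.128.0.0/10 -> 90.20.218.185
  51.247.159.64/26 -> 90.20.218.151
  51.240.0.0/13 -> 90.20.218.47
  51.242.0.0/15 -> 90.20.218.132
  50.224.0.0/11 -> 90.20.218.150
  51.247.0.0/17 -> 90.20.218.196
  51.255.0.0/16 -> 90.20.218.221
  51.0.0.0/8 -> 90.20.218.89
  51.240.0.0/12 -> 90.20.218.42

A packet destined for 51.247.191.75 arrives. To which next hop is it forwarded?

90.20.218.47

Routes whose prefix contains 51.247.191.75:
  0.0.0.0/0 (default, matches everything) -> 90.20.218.200
  51.0.0.0/8 (51.0.0.0 - 51.255.255.255) -> 90.20.218.89
  51.240.0.0/12 (51.240.0.0 - 51.255.255.255) -> 90.20.218.42
  51.240.0.0/13 (51.240.0.0 - 51.247.255.255) -> 90.20.218.47
More-specific entries that do NOT match:
  49.247.191.72/30 (49.247.191.72 - 49.247.191.75) does not contain 51.247.191.75
  59.247.191.72/29 (59.247.191.72 - 59.247.191.79) does not contain 51.247.191.75
  51.247.159.64/26 (51.247.159.64 - 51.247.159.127) does not contain 51.247.191.75
  51.247.0.0/17 (51.247.0.0 - 51.247.127.255) does not contain 51.247.191.75
  51.255.0.0/16 (51.255.0.0 - 51.255.255.255) does not contain 51.247.191.75
  51.254.0.0/15 (51.254.0.0 - 51.255.255.255) does not contain 51.247.191.75
  51.242.0.0/15 (51.242.0.0 - 51.243.255.255) does not contain 51.247.191.75
  51.212.0.0/14 (51.212.0.0 - 51.215.255.255) does not contain 51.247.191.75
Longest matching prefix is /13 -> next hop 90.20.218.47.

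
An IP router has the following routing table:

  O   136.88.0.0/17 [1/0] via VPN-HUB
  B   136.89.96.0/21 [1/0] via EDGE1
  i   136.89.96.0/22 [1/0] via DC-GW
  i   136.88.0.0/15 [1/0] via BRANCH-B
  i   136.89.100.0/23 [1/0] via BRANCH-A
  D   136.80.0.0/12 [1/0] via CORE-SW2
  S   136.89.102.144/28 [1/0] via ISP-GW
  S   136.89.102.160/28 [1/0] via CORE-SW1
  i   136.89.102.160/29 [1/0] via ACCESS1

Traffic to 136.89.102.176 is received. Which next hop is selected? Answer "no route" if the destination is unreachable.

EDGE1

Routes whose prefix contains 136.89.102.176:
  136.80.0.0/12 (136.80.0.0 - 136.95.255.255) -> CORE-SW2
  136.88.0.0/15 (136.88.0.0 - 136.89.255.255) -> BRANCH-B
  136.89.96.0/21 (136.89.96.0 - 136.89.103.255) -> EDGE1
More-specific entries that do NOT match:
  136.89.102.160/29 (136.89.102.160 - 136.89.102.167) does not contain 136.89.102.176
  136.89.102.144/28 (136.89.102.144 - 136.89.102.159) does not contain 136.89.102.176
  136.89.102.160/28 (136.89.102.160 - 136.89.102.175) does not contain 136.89.102.176
  136.89.100.0/23 (136.89.100.0 - 136.89.101.255) does not contain 136.89.102.176
  136.89.96.0/22 (136.89.96.0 - 136.89.99.255) does not contain 136.89.102.176
Longest matching prefix is /21 -> next hop EDGE1.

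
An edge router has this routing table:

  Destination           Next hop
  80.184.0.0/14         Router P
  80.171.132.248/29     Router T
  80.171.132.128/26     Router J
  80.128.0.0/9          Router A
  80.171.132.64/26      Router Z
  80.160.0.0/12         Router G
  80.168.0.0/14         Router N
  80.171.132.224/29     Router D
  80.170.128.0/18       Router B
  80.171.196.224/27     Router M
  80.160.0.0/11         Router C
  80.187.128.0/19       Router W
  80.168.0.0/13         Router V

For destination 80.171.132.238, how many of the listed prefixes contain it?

5

Prefixes containing 80.171.132.238:
  80.128.0.0/9 (80.128.0.0 - 80.255.255.255)
  80.160.0.0/11 (80.160.0.0 - 80.191.255.255)
  80.160.0.0/12 (80.160.0.0 - 80.175.255.255)
  80.168.0.0/13 (80.168.0.0 - 80.175.255.255)
  80.168.0.0/14 (80.168.0.0 - 80.171.255.255)
Total matching entries: 5.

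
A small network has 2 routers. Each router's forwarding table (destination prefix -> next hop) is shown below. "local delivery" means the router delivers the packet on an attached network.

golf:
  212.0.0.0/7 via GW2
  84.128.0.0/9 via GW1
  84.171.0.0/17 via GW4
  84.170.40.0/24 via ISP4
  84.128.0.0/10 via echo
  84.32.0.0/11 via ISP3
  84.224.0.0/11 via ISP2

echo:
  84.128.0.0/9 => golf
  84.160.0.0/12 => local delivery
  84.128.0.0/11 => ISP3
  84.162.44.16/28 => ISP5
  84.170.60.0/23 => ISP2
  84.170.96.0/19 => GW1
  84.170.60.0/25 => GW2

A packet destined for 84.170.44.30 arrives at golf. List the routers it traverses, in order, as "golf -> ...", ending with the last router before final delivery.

At golf: longest match for 84.170.44.30 is 84.128.0.0/10 -> echo
At echo: longest match for 84.170.44.30 is 84.160.0.0/12 -> local delivery

golf -> echo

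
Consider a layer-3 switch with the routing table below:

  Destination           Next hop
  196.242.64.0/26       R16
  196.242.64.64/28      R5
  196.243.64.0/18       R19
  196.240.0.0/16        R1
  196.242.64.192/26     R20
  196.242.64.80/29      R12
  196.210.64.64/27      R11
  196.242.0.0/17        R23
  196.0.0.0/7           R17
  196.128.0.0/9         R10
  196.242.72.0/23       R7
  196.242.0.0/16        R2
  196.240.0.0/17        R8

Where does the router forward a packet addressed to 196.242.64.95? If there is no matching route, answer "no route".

Routes whose prefix contains 196.242.64.95:
  196.0.0.0/7 (196.0.0.0 - 197.255.255.255) -> R17
  196.128.0.0/9 (196.128.0.0 - 196.255.255.255) -> R10
  196.242.0.0/16 (196.242.0.0 - 196.242.255.255) -> R2
  196.242.0.0/17 (196.242.0.0 - 196.242.127.255) -> R23
More-specific entries that do NOT match:
  196.242.64.80/29 (196.242.64.80 - 196.242.64.87) does not contain 196.242.64.95
  196.242.64.64/28 (196.242.64.64 - 196.242.64.79) does not contain 196.242.64.95
  196.210.64.64/27 (196.210.64.64 - 196.210.64.95) does not contain 196.242.64.95
  196.242.64.0/26 (196.242.64.0 - 196.242.64.63) does not contain 196.242.64.95
  196.242.64.192/26 (196.242.64.192 - 196.242.64.255) does not contain 196.242.64.95
  196.242.72.0/23 (196.242.72.0 - 196.242.73.255) does not contain 196.242.64.95
  196.243.64.0/18 (196.243.64.0 - 196.243.127.255) does not contain 196.242.64.95
Longest matching prefix is /17 -> next hop R23.

R23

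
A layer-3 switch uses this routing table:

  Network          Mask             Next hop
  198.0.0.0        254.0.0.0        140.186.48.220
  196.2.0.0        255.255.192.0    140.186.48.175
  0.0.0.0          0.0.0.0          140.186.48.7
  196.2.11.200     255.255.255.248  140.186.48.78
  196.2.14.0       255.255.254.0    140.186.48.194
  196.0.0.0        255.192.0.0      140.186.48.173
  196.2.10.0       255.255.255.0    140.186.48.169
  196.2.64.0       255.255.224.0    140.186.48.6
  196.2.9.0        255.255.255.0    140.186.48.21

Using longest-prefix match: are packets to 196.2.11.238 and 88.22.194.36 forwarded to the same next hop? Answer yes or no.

no

196.2.11.238: longest match 196.2.0.0/18 -> 140.186.48.175
88.22.194.36: longest match 0.0.0.0/0 -> 140.186.48.7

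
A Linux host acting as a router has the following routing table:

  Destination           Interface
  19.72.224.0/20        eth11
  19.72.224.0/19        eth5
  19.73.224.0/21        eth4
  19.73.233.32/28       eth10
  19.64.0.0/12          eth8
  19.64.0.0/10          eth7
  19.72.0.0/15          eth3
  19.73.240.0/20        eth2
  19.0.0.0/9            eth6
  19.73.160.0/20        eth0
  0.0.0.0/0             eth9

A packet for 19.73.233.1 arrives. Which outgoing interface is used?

eth3

Routes whose prefix contains 19.73.233.1:
  0.0.0.0/0 (default, matches everything) -> eth9
  19.0.0.0/9 (19.0.0.0 - 19.127.255.255) -> eth6
  19.64.0.0/10 (19.64.0.0 - 19.127.255.255) -> eth7
  19.64.0.0/12 (19.64.0.0 - 19.79.255.255) -> eth8
  19.72.0.0/15 (19.72.0.0 - 19.73.255.255) -> eth3
More-specific entries that do NOT match:
  19.73.233.32/28 (19.73.233.32 - 19.73.233.47) does not contain 19.73.233.1
  19.73.224.0/21 (19.73.224.0 - 19.73.231.255) does not contain 19.73.233.1
  19.72.224.0/20 (19.72.224.0 - 19.72.239.255) does not contain 19.73.233.1
  19.73.240.0/20 (19.73.240.0 - 19.73.255.255) does not contain 19.73.233.1
  19.73.160.0/20 (19.73.160.0 - 19.73.175.255) does not contain 19.73.233.1
  19.72.224.0/19 (19.72.224.0 - 19.72.255.255) does not contain 19.73.233.1
Longest matching prefix is /15 -> interface eth3.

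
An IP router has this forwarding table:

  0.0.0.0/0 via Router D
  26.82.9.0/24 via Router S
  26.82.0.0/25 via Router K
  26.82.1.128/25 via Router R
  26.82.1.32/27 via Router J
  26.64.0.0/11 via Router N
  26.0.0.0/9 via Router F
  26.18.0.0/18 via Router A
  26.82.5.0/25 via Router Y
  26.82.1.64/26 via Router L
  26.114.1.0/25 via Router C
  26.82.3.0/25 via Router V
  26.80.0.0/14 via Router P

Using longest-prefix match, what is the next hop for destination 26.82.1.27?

Router P

Routes whose prefix contains 26.82.1.27:
  0.0.0.0/0 (default, matches everything) -> Router D
  26.0.0.0/9 (26.0.0.0 - 26.127.255.255) -> Router F
  26.64.0.0/11 (26.64.0.0 - 26.95.255.255) -> Router N
  26.80.0.0/14 (26.80.0.0 - 26.83.255.255) -> Router P
More-specific entries that do NOT match:
  26.82.1.32/27 (26.82.1.32 - 26.82.1.63) does not contain 26.82.1.27
  26.82.1.64/26 (26.82.1.64 - 26.82.1.127) does not contain 26.82.1.27
  26.82.0.0/25 (26.82.0.0 - 26.82.0.127) does not contain 26.82.1.27
  26.82.1.128/25 (26.82.1.128 - 26.82.1.255) does not contain 26.82.1.27
  26.82.5.0/25 (26.82.5.0 - 26.82.5.127) does not contain 26.82.1.27
  26.114.1.0/25 (26.114.1.0 - 26.114.1.127) does not contain 26.82.1.27
  26.82.3.0/25 (26.82.3.0 - 26.82.3.127) does not contain 26.82.1.27
  26.82.9.0/24 (26.82.9.0 - 26.82.9.255) does not contain 26.82.1.27
  26.18.0.0/18 (26.18.0.0 - 26.18.63.255) does not contain 26.82.1.27
Longest matching prefix is /14 -> next hop Router P.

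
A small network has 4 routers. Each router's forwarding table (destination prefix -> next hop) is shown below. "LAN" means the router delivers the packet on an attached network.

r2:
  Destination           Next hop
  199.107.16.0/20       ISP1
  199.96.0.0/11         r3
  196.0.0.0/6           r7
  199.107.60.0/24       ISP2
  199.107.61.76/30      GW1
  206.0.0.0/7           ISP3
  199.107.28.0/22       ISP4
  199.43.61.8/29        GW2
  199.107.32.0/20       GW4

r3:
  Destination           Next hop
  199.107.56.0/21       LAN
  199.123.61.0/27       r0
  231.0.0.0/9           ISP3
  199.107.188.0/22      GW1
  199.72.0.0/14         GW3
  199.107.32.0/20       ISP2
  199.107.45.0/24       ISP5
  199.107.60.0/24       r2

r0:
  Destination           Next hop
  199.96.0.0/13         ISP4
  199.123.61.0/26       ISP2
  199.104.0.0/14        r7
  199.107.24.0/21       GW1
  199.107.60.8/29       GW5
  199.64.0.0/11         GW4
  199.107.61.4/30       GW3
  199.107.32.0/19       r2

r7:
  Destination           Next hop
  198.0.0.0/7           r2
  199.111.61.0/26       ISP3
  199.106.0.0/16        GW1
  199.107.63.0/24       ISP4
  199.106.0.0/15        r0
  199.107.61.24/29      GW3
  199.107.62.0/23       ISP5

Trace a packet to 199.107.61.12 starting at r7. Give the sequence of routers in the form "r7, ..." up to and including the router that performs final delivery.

At r7: longest match for 199.107.61.12 is 199.106.0.0/15 -> r0
At r0: longest match for 199.107.61.12 is 199.107.32.0/19 -> r2
At r2: longest match for 199.107.61.12 is 199.96.0.0/11 -> r3
At r3: longest match for 199.107.61.12 is 199.107.56.0/21 -> LAN

r7, r0, r2, r3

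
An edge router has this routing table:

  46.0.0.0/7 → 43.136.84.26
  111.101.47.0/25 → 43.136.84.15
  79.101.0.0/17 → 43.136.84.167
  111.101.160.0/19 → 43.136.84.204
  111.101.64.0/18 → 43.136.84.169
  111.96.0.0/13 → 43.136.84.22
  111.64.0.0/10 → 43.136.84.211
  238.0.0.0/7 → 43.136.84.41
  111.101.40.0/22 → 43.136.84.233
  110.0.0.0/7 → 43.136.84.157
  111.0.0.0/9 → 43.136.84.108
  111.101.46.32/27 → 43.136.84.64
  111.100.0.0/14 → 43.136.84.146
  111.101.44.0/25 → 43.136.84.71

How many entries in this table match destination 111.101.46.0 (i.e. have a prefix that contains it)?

Prefixes containing 111.101.46.0:
  110.0.0.0/7 (110.0.0.0 - 111.255.255.255)
  111.0.0.0/9 (111.0.0.0 - 111.127.255.255)
  111.64.0.0/10 (111.64.0.0 - 111.127.255.255)
  111.96.0.0/13 (111.96.0.0 - 111.103.255.255)
  111.100.0.0/14 (111.100.0.0 - 111.103.255.255)
Total matching entries: 5.

5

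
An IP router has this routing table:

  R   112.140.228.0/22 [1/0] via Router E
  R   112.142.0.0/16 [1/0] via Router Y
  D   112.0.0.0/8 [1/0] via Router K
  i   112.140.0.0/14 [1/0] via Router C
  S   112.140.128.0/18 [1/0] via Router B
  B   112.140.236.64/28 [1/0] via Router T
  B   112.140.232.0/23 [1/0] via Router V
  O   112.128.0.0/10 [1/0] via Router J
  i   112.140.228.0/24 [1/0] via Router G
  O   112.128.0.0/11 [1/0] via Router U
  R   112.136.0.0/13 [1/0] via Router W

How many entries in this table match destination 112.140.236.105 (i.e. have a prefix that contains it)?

Prefixes containing 112.140.236.105:
  112.0.0.0/8 (112.0.0.0 - 112.255.255.255)
  112.128.0.0/10 (112.128.0.0 - 112.191.255.255)
  112.128.0.0/11 (112.128.0.0 - 112.159.255.255)
  112.136.0.0/13 (112.136.0.0 - 112.143.255.255)
  112.140.0.0/14 (112.140.0.0 - 112.143.255.255)
Total matching entries: 5.

5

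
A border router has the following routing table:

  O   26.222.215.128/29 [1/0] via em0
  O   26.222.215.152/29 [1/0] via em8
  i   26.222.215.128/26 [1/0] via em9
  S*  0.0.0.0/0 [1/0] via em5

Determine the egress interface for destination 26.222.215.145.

Routes whose prefix contains 26.222.215.145:
  0.0.0.0/0 (default, matches everything) -> em5
  26.222.215.128/26 (26.222.215.128 - 26.222.215.191) -> em9
More-specific entries that do NOT match:
  26.222.215.128/29 (26.222.215.128 - 26.222.215.135) does not contain 26.222.215.145
  26.222.215.152/29 (26.222.215.152 - 26.222.215.159) does not contain 26.222.215.145
Longest matching prefix is /26 -> interface em9.

em9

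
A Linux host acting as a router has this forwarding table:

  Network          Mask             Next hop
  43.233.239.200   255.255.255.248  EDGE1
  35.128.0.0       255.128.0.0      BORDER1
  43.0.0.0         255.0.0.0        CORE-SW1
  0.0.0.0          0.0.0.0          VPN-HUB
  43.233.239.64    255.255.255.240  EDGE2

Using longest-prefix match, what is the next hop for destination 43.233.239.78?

EDGE2

Routes whose prefix contains 43.233.239.78:
  0.0.0.0/0 (default, matches everything) -> VPN-HUB
  43.0.0.0/8 (43.0.0.0 - 43.255.255.255) -> CORE-SW1
  43.233.239.64/28 (43.233.239.64 - 43.233.239.79) -> EDGE2
More-specific entries that do NOT match:
  43.233.239.200/29 (43.233.239.200 - 43.233.239.207) does not contain 43.233.239.78
Longest matching prefix is /28 -> next hop EDGE2.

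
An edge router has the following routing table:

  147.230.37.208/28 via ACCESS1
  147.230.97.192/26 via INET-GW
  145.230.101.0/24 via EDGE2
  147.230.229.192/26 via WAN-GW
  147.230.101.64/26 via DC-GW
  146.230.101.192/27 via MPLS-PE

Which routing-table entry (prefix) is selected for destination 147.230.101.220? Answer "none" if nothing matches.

147.230.101.220 is outside every listed prefix and there is no default route.

none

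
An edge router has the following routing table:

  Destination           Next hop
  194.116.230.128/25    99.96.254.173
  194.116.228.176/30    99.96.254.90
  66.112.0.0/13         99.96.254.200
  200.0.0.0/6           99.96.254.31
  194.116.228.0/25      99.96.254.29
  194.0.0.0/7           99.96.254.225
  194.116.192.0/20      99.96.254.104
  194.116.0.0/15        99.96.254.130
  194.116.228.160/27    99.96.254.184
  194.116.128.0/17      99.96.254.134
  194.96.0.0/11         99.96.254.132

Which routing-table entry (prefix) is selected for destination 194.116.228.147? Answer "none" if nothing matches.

Entries matching 194.116.228.147:
  194.0.0.0/7 (194.0.0.0 - 195.255.255.255)
  194.96.0.0/11 (194.96.0.0 - 194.127.255.255)
  194.116.0.0/15 (194.116.0.0 - 194.117.255.255)
  194.116.128.0/17 (194.116.128.0 - 194.116.255.255)
Most specific is 194.116.128.0/17.

194.116.128.0/17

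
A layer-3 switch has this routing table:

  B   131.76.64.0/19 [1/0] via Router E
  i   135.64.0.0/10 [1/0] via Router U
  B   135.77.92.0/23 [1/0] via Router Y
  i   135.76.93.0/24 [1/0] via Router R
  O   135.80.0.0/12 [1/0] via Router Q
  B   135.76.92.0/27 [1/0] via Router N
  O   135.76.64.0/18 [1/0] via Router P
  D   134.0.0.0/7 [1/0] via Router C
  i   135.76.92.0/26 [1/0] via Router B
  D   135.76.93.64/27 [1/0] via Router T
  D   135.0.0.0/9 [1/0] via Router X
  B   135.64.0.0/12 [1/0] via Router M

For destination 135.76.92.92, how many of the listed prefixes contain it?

5

Prefixes containing 135.76.92.92:
  134.0.0.0/7 (134.0.0.0 - 135.255.255.255)
  135.0.0.0/9 (135.0.0.0 - 135.127.255.255)
  135.64.0.0/10 (135.64.0.0 - 135.127.255.255)
  135.64.0.0/12 (135.64.0.0 - 135.79.255.255)
  135.76.64.0/18 (135.76.64.0 - 135.76.127.255)
Total matching entries: 5.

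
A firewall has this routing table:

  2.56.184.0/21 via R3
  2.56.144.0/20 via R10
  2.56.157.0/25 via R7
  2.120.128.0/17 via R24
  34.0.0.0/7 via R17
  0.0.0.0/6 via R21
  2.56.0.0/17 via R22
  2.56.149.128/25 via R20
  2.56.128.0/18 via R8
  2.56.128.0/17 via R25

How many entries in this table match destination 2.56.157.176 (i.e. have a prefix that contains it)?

Prefixes containing 2.56.157.176:
  0.0.0.0/6 (0.0.0.0 - 3.255.255.255)
  2.56.128.0/17 (2.56.128.0 - 2.56.255.255)
  2.56.128.0/18 (2.56.128.0 - 2.56.191.255)
  2.56.144.0/20 (2.56.144.0 - 2.56.159.255)
Total matching entries: 4.

4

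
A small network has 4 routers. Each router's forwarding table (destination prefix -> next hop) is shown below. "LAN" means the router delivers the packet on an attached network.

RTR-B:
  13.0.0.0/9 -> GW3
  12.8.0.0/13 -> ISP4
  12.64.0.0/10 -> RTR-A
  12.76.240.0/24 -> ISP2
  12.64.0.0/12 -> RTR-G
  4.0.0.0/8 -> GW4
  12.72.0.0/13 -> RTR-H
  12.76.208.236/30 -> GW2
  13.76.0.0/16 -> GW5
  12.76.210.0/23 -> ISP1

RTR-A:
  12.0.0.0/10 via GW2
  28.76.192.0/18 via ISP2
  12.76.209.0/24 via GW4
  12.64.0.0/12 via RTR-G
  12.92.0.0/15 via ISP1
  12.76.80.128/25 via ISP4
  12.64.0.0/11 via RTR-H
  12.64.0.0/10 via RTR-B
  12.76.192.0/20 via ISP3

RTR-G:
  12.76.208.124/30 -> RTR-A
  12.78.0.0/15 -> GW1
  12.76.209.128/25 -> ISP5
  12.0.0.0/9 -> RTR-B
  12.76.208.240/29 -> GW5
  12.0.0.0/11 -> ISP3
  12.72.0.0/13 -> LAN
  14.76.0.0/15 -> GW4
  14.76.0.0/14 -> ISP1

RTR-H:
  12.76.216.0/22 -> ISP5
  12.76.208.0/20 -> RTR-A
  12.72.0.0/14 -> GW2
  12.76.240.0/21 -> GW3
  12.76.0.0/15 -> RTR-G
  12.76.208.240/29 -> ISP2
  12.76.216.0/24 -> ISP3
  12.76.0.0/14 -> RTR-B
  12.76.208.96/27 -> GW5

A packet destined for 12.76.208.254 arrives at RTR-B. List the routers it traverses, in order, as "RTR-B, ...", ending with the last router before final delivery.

RTR-B, RTR-H, RTR-A, RTR-G

At RTR-B: longest match for 12.76.208.254 is 12.72.0.0/13 -> RTR-H
At RTR-H: longest match for 12.76.208.254 is 12.76.208.0/20 -> RTR-A
At RTR-A: longest match for 12.76.208.254 is 12.64.0.0/12 -> RTR-G
At RTR-G: longest match for 12.76.208.254 is 12.72.0.0/13 -> LAN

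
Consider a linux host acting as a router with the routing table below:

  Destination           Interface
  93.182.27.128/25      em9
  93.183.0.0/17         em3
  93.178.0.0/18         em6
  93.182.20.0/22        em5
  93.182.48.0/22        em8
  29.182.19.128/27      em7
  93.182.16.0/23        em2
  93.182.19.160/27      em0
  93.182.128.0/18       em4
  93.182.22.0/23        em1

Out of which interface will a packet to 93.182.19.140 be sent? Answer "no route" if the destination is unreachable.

no route

No entry's prefix contains 93.182.19.140; there is no default route.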